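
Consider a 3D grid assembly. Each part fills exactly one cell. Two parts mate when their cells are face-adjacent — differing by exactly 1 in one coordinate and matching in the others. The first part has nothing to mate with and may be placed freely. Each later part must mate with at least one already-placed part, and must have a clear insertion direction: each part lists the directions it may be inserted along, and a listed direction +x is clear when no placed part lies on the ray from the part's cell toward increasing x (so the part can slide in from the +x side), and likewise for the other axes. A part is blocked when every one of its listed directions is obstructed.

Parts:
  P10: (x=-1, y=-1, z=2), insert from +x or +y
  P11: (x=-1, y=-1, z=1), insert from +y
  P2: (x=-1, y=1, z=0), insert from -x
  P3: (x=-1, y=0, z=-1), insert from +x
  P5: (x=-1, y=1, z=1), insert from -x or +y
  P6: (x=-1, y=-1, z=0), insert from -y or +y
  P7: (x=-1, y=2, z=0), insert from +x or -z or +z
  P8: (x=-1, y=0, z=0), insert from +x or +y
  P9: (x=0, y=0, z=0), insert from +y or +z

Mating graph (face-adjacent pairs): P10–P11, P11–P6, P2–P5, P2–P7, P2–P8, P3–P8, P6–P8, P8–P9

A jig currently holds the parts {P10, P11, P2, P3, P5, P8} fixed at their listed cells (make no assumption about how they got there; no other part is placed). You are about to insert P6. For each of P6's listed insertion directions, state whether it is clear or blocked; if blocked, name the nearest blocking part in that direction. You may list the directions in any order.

-y: ray from P6(-1, -1, 0) has no placed part ⇒ clear
+y: nearest on ray is P8@(-1, 0, 0) ⇒ blocked

+y: blocked by P8; -y: clear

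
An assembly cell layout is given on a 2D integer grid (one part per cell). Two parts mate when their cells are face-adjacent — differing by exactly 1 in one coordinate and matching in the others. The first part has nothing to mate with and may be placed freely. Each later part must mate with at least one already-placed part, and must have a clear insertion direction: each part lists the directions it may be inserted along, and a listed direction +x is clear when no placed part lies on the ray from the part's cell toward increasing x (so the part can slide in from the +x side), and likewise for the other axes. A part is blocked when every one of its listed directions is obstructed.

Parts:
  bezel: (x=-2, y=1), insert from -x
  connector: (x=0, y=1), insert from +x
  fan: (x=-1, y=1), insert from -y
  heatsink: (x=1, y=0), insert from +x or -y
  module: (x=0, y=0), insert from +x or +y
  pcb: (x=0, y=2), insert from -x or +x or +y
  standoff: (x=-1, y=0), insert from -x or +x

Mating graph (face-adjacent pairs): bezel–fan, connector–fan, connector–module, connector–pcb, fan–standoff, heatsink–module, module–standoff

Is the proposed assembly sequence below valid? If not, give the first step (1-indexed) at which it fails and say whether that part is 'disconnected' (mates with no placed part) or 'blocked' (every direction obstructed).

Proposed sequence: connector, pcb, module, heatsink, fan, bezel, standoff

1. connector@(0, 1) [+x clear] — {connector}
2. pcb@(0, 2) [-x clear] — {connector, pcb}
3. module@(0, 0) [+x clear] — {connector, module, pcb}
4. heatsink@(1, 0) [+x clear] — {connector, heatsink, module, pcb}
5. fan@(-1, 1) [-y clear] — {connector, fan, heatsink, module, pcb}
6. bezel@(-2, 1) [-x clear] — {bezel, connector, fan, heatsink, module, pcb}
7. standoff@(-1, 0) [-x clear] — {bezel, connector, fan, heatsink, module, pcb, standoff}

Valid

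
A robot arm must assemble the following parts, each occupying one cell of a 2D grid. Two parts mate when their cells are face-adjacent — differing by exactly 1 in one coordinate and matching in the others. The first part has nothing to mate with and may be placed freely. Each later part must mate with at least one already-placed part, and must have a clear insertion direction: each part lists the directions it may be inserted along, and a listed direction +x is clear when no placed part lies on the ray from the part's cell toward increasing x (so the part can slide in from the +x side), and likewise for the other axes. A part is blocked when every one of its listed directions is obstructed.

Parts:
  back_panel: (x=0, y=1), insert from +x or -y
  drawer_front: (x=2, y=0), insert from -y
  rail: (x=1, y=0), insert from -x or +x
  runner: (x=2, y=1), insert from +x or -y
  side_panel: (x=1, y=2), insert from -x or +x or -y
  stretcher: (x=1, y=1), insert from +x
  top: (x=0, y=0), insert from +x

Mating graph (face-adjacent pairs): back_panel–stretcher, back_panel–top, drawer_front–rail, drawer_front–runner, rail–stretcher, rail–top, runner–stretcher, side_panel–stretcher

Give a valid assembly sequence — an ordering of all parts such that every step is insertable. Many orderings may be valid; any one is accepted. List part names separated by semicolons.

side_panel; stretcher; back_panel; top; runner; rail; drawer_front

1. side_panel@(1, 2) [-x clear] — {side_panel}
2. stretcher@(1, 1) [+x clear] — {side_panel, stretcher}
3. back_panel@(0, 1) [-y clear] — {back_panel, side_panel, stretcher}
4. top@(0, 0) [+x clear] — {back_panel, side_panel, stretcher, top}
5. runner@(2, 1) [+x clear] — {back_panel, runner, side_panel, stretcher, top}
6. rail@(1, 0) [+x clear] — {back_panel, rail, runner, side_panel, stretcher, top}
7. drawer_front@(2, 0) [-y clear] — {back_panel, drawer_front, rail, runner, side_panel, stretcher, top}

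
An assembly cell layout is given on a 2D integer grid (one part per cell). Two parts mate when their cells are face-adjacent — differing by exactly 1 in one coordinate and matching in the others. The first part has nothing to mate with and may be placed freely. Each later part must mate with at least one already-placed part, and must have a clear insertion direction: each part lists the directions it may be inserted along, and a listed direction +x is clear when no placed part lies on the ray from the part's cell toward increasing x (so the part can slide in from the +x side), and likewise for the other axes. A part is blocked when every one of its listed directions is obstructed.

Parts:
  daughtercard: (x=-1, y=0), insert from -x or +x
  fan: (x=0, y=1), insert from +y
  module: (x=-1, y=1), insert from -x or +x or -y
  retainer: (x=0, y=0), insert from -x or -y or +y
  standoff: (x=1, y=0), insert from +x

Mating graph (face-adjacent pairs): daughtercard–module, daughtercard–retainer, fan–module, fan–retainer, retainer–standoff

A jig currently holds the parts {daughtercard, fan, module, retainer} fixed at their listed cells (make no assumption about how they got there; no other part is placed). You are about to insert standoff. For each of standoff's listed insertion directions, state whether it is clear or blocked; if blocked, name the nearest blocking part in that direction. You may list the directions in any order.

+x: ray from standoff(1, 0) has no placed part ⇒ clear

+x: clear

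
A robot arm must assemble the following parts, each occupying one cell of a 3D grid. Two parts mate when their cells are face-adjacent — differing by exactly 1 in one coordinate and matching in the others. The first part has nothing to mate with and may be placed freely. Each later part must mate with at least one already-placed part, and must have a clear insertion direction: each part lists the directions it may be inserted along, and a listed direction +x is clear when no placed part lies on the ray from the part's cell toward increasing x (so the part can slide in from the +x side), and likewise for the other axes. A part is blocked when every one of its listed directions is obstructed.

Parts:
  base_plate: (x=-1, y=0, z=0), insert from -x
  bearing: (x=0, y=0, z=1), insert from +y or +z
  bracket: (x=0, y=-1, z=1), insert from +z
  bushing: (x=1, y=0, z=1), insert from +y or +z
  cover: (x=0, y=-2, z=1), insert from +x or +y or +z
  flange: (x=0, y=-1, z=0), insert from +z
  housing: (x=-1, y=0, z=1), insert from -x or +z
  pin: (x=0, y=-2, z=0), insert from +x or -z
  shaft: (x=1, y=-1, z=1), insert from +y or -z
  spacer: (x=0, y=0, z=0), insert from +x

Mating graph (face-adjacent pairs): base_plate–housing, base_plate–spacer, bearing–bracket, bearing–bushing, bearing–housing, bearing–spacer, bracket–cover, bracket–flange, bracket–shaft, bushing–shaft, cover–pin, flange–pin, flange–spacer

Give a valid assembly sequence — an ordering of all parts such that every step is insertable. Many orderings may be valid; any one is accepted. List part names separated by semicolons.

1. bushing@(1, 0, 1) [+y clear] — {bushing}
2. shaft@(1, -1, 1) [-z clear] — {bushing, shaft}
3. bearing@(0, 0, 1) [+y clear] — {bearing, bushing, shaft}
4. spacer@(0, 0, 0) [+x clear] — {bearing, bushing, shaft, spacer}
5. housing@(-1, 0, 1) [-x clear] — {bearing, bushing, housing, shaft, spacer}
6. flange@(0, -1, 0) [+z clear] — {bearing, bushing, flange, housing, shaft, spacer}
7. bracket@(0, -1, 1) [+z clear] — {bearing, bracket, bushing, flange, housing, shaft, spacer}
8. base_plate@(-1, 0, 0) [-x clear] — {base_plate, bearing, bracket, bushing, flange, housing, shaft, spacer}
9. pin@(0, -2, 0) [+x clear] — {base_plate, bearing, bracket, bushing, flange, housing, pin, shaft, spacer}
10. cover@(0, -2, 1) [+x clear] — {base_plate, bearing, bracket, bushing, cover, flange, housing, pin, shaft, spacer}

bushing; shaft; bearing; spacer; housing; flange; bracket; base_plate; pin; cover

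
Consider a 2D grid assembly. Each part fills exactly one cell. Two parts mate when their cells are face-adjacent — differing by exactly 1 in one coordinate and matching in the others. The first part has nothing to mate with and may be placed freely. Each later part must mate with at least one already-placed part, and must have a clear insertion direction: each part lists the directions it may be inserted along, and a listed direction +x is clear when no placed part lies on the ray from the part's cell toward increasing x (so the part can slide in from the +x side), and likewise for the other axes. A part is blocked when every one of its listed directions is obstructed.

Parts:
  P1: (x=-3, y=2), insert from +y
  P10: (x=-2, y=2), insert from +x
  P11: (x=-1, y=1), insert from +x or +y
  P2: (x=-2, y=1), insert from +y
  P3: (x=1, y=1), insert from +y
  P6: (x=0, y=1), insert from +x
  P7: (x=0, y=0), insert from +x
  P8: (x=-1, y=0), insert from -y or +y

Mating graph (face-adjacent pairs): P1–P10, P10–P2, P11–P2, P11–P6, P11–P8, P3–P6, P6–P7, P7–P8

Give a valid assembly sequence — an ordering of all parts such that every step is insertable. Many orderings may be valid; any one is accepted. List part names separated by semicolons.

P7; P6; P3; P8; P11; P2; P10; P1

1. P7@(0, 0) [+x clear] — {P7}
2. P6@(0, 1) [+x clear] — {P6, P7}
3. P3@(1, 1) [+y clear] — {P3, P6, P7}
4. P8@(-1, 0) [-y clear] — {P3, P6, P7, P8}
5. P11@(-1, 1) [+y clear] — {P11, P3, P6, P7, P8}
6. P2@(-2, 1) [+y clear] — {P11, P2, P3, P6, P7, P8}
7. P10@(-2, 2) [+x clear] — {P10, P11, P2, P3, P6, P7, P8}
8. P1@(-3, 2) [+y clear] — {P1, P10, P11, P2, P3, P6, P7, P8}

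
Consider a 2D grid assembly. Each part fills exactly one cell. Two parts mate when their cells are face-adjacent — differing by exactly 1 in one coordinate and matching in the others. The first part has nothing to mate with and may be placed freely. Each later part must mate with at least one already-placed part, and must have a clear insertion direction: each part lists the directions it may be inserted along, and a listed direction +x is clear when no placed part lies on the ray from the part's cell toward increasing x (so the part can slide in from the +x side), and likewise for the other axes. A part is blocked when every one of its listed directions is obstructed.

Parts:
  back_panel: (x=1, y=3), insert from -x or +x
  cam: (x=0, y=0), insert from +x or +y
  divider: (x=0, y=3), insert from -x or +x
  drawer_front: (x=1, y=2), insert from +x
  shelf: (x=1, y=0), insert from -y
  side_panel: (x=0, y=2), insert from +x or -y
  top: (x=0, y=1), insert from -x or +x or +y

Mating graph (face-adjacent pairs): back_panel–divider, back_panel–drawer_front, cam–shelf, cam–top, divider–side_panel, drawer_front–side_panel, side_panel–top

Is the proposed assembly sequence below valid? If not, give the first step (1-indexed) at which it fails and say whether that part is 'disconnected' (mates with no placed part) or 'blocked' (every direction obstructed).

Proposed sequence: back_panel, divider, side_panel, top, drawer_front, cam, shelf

1. back_panel@(1, 3) [-x clear] — {back_panel}
2. divider@(0, 3) [-x clear] — {back_panel, divider}
3. side_panel@(0, 2) [+x clear] — {back_panel, divider, side_panel}
4. top@(0, 1) [-x clear] — {back_panel, divider, side_panel, top}
5. drawer_front@(1, 2) [+x clear] — {back_panel, divider, drawer_front, side_panel, top}
6. cam@(0, 0) [+x clear] — {back_panel, cam, divider, drawer_front, side_panel, top}
7. shelf@(1, 0) [-y clear] — {back_panel, cam, divider, drawer_front, shelf, side_panel, top}

Valid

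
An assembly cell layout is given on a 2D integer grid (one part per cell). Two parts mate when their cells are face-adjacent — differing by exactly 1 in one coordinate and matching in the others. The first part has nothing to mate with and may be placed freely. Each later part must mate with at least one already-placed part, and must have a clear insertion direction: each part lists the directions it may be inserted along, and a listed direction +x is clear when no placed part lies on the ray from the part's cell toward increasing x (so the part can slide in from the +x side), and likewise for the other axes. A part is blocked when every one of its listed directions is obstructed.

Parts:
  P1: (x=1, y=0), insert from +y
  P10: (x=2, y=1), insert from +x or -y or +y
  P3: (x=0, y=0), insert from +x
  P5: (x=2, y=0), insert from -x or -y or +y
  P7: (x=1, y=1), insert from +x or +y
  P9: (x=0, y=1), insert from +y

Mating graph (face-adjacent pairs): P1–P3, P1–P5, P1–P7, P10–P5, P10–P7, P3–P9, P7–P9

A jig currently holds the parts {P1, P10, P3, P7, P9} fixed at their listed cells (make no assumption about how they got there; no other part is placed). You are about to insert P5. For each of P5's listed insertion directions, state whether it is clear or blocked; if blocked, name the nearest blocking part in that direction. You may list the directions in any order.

+y: blocked by P10; -x: blocked by P1; -y: clear

-x: nearest on ray is P1@(1, 0) ⇒ blocked
-y: ray from P5(2, 0) has no placed part ⇒ clear
+y: nearest on ray is P10@(2, 1) ⇒ blocked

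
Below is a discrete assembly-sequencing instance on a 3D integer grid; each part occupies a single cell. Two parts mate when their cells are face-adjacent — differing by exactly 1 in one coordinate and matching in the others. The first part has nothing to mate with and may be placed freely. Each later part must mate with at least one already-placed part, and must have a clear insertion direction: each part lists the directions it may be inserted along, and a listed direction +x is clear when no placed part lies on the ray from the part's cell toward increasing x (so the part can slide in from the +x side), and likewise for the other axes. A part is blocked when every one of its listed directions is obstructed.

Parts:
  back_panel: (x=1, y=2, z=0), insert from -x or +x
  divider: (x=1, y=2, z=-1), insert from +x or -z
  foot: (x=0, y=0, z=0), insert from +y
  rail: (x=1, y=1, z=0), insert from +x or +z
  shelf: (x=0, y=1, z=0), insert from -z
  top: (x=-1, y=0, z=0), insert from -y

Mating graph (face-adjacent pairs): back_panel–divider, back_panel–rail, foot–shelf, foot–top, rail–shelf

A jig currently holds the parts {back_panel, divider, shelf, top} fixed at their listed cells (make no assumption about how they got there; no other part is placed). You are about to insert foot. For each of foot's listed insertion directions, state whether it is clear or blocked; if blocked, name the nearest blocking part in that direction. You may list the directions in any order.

+y: blocked by shelf

+y: nearest on ray is shelf@(0, 1, 0) ⇒ blocked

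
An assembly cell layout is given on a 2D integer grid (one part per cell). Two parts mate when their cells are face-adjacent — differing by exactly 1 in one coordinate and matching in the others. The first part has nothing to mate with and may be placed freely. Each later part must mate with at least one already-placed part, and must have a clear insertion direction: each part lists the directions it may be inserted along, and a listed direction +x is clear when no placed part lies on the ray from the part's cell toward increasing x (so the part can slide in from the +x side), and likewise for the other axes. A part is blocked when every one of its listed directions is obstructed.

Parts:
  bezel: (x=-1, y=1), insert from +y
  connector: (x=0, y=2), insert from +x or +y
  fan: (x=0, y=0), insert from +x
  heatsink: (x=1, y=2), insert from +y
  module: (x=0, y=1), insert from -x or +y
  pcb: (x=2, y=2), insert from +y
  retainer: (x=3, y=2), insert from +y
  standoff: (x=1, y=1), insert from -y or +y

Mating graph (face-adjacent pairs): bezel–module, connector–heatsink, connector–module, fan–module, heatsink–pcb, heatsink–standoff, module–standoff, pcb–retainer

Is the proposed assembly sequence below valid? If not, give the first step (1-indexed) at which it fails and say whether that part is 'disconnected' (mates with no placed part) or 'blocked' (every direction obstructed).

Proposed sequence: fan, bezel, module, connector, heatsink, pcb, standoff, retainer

1. fan@(0, 0) [+x clear] — {fan}
2. bezel@(-1, 1) — no placed neighbour ⇒ disconnected

Invalid at step 2 (disconnected)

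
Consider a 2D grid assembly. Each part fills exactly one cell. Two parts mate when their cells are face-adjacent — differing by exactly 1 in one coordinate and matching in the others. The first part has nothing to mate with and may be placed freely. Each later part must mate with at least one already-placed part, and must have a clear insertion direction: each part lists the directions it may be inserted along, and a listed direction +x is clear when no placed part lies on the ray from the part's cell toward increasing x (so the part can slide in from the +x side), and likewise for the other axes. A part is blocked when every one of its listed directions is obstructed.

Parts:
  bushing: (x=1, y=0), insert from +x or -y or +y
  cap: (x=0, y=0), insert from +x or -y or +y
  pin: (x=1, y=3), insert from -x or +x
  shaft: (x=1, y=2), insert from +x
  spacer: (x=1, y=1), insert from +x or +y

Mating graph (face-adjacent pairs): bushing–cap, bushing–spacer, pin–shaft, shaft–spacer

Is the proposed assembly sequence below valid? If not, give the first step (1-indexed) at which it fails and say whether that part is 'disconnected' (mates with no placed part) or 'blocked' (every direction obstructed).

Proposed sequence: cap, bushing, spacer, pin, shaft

1. cap@(0, 0) [+x clear] — {cap}
2. bushing@(1, 0) [+x clear] — {bushing, cap}
3. spacer@(1, 1) [+x clear] — {bushing, cap, spacer}
4. pin@(1, 3) — no placed neighbour ⇒ disconnected

Invalid at step 4 (disconnected)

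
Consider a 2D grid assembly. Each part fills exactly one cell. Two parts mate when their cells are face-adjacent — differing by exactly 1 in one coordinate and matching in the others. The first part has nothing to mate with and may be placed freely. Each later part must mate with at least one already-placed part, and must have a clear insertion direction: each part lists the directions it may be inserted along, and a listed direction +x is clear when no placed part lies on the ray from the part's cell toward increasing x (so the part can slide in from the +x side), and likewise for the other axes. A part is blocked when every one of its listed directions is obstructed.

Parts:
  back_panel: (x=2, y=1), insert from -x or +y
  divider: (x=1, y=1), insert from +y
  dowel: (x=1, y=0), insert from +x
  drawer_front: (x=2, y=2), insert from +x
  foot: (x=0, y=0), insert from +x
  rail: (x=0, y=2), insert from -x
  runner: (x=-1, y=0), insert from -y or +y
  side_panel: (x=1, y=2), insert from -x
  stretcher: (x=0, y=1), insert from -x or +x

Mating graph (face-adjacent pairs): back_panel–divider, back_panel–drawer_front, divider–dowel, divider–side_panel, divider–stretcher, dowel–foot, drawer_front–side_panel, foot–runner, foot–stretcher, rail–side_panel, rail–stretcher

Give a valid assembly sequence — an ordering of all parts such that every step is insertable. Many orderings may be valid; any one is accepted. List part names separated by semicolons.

1. divider@(1, 1) [+y clear] — {divider}
2. side_panel@(1, 2) [-x clear] — {divider, side_panel}
3. stretcher@(0, 1) [-x clear] — {divider, side_panel, stretcher}
4. back_panel@(2, 1) [+y clear] — {back_panel, divider, side_panel, stretcher}
5. drawer_front@(2, 2) [+x clear] — {back_panel, divider, drawer_front, side_panel, stretcher}
6. foot@(0, 0) [+x clear] — {back_panel, divider, drawer_front, foot, side_panel, stretcher}
7. runner@(-1, 0) [-y clear] — {back_panel, divider, drawer_front, foot, runner, side_panel, stretcher}
8. dowel@(1, 0) [+x clear] — {back_panel, divider, dowel, drawer_front, foot, runner, side_panel, stretcher}
9. rail@(0, 2) [-x clear] — {back_panel, divider, dowel, drawer_front, foot, rail, runner, side_panel, stretcher}

divider; side_panel; stretcher; back_panel; drawer_front; foot; runner; dowel; rail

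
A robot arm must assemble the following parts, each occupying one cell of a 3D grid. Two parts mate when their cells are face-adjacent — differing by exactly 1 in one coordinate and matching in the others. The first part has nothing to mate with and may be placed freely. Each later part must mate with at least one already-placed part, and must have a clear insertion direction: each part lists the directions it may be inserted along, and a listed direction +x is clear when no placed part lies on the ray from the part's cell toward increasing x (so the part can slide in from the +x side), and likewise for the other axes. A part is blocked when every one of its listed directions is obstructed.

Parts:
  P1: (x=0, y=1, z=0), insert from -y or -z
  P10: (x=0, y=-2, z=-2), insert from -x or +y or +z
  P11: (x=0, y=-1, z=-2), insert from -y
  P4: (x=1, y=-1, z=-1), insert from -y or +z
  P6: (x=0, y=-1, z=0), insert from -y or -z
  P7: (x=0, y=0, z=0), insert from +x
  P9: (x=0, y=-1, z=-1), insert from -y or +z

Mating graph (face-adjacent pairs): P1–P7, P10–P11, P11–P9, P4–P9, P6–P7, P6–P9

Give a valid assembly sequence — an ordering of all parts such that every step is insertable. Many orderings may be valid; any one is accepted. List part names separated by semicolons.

P4; P9; P6; P7; P1; P11; P10

1. P4@(1, -1, -1) [-y clear] — {P4}
2. P9@(0, -1, -1) [-y clear] — {P4, P9}
3. P6@(0, -1, 0) [-y clear] — {P4, P6, P9}
4. P7@(0, 0, 0) [+x clear] — {P4, P6, P7, P9}
5. P1@(0, 1, 0) [-z clear] — {P1, P4, P6, P7, P9}
6. P11@(0, -1, -2) [-y clear] — {P1, P11, P4, P6, P7, P9}
7. P10@(0, -2, -2) [-x clear] — {P1, P10, P11, P4, P6, P7, P9}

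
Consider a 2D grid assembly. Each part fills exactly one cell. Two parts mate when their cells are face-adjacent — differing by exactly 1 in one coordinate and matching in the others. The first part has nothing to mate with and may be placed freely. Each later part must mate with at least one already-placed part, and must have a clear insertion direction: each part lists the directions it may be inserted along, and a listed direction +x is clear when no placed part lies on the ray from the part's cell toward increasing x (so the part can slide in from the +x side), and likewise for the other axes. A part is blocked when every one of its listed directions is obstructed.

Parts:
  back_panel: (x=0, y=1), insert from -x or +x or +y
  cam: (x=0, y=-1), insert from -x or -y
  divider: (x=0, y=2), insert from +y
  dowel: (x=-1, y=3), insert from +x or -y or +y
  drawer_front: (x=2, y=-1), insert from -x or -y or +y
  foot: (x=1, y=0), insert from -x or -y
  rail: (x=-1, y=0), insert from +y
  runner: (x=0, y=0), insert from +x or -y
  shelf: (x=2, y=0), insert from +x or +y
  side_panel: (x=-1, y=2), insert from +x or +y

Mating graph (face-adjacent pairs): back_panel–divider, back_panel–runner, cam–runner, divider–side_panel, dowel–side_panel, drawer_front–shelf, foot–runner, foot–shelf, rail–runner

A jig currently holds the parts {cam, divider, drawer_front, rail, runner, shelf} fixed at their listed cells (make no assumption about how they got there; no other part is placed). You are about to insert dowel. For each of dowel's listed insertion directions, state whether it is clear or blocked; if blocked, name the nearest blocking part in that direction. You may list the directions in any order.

+x: clear; +y: clear; -y: blocked by rail

+x: ray from dowel(-1, 3) has no placed part ⇒ clear
-y: nearest on ray is rail@(-1, 0) ⇒ blocked
+y: ray from dowel(-1, 3) has no placed part ⇒ clear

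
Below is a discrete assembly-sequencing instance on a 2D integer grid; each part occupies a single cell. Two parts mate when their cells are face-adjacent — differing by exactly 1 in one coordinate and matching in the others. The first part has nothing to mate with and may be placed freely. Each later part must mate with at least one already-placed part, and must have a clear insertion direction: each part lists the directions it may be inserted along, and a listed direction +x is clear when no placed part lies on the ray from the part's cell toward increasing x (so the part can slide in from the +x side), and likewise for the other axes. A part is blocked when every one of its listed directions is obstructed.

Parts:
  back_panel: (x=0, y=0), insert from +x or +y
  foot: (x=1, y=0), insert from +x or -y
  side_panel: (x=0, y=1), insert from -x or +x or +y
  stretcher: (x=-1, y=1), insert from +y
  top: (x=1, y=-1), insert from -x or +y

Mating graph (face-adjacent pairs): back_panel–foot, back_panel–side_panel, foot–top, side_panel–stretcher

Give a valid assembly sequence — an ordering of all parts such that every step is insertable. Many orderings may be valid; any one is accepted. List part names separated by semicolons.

stretcher; side_panel; back_panel; foot; top

1. stretcher@(-1, 1) [+y clear] — {stretcher}
2. side_panel@(0, 1) [+x clear] — {side_panel, stretcher}
3. back_panel@(0, 0) [+x clear] — {back_panel, side_panel, stretcher}
4. foot@(1, 0) [+x clear] — {back_panel, foot, side_panel, stretcher}
5. top@(1, -1) [-x clear] — {back_panel, foot, side_panel, stretcher, top}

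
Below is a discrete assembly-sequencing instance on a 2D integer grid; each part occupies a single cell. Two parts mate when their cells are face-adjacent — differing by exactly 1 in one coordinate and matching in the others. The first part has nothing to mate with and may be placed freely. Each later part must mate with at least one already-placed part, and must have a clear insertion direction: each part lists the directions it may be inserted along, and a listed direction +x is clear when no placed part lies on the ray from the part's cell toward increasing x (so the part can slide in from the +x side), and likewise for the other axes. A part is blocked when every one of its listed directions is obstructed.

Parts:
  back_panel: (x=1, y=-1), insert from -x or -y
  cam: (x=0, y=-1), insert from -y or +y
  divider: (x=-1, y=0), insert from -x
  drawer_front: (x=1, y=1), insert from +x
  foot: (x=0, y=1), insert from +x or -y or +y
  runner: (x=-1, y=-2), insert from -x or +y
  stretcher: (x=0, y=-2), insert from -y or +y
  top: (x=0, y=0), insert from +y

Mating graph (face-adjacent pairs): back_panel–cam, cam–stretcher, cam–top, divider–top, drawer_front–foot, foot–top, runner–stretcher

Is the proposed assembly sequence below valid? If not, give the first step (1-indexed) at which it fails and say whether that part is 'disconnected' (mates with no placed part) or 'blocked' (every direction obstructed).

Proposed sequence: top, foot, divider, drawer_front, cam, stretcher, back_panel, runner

1. top@(0, 0) [+y clear] — {top}
2. foot@(0, 1) [+x clear] — {foot, top}
3. divider@(-1, 0) [-x clear] — {divider, foot, top}
4. drawer_front@(1, 1) [+x clear] — {divider, drawer_front, foot, top}
5. cam@(0, -1) [-y clear] — {cam, divider, drawer_front, foot, top}
6. stretcher@(0, -2) [-y clear] — {cam, divider, drawer_front, foot, stretcher, top}
7. back_panel@(1, -1) [-y clear] — {back_panel, cam, divider, drawer_front, foot, stretcher, top}
8. runner@(-1, -2) [-x clear] — {back_panel, cam, divider, drawer_front, foot, runner, stretcher, top}

Valid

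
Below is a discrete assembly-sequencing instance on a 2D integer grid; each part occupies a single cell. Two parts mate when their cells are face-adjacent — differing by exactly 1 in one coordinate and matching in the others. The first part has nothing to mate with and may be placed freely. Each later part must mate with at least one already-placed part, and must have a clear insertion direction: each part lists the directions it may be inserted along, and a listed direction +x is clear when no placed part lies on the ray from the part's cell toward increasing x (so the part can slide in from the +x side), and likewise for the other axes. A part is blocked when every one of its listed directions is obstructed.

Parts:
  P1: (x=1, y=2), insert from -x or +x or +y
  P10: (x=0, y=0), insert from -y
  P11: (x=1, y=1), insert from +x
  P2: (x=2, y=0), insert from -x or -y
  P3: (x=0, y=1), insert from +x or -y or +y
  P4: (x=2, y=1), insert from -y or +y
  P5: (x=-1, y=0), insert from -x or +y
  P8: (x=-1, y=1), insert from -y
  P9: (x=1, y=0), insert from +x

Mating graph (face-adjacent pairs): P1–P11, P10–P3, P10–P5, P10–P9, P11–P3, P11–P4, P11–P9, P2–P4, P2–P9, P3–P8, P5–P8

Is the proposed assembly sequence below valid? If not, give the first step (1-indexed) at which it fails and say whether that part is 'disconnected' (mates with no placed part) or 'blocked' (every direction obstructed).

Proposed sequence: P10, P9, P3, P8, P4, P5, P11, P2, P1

1. P10@(0, 0) [-y clear] — {P10}
2. P9@(1, 0) [+x clear] — {P10, P9}
3. P3@(0, 1) [+x clear] — {P10, P3, P9}
4. P8@(-1, 1) [-y clear] — {P10, P3, P8, P9}
5. P4@(2, 1) — no placed neighbour ⇒ disconnected

Invalid at step 5 (disconnected)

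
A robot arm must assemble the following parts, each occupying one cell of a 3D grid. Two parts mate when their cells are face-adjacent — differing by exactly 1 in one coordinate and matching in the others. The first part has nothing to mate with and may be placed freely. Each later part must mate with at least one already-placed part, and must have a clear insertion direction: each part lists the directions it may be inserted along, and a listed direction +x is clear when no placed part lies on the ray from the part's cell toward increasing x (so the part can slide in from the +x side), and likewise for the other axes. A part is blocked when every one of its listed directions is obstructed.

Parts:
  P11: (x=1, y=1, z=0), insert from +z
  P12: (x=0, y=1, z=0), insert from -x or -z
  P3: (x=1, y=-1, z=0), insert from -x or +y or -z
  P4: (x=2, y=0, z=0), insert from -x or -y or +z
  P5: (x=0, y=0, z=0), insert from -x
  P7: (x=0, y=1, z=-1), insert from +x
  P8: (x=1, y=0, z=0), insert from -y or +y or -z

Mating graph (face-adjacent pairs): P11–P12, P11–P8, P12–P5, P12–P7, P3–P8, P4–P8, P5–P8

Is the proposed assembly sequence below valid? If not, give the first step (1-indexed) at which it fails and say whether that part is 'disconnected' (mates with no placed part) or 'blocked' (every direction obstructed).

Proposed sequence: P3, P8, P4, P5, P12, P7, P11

1. P3@(1, -1, 0) [-x clear] — {P3}
2. P8@(1, 0, 0) [+y clear] — {P3, P8}
3. P4@(2, 0, 0) [-y clear] — {P3, P4, P8}
4. P5@(0, 0, 0) [-x clear] — {P3, P4, P5, P8}
5. P12@(0, 1, 0) [-x clear] — {P12, P3, P4, P5, P8}
6. P7@(0, 1, -1) [+x clear] — {P12, P3, P4, P5, P7, P8}
7. P11@(1, 1, 0) [+z clear] — {P11, P12, P3, P4, P5, P7, P8}

Valid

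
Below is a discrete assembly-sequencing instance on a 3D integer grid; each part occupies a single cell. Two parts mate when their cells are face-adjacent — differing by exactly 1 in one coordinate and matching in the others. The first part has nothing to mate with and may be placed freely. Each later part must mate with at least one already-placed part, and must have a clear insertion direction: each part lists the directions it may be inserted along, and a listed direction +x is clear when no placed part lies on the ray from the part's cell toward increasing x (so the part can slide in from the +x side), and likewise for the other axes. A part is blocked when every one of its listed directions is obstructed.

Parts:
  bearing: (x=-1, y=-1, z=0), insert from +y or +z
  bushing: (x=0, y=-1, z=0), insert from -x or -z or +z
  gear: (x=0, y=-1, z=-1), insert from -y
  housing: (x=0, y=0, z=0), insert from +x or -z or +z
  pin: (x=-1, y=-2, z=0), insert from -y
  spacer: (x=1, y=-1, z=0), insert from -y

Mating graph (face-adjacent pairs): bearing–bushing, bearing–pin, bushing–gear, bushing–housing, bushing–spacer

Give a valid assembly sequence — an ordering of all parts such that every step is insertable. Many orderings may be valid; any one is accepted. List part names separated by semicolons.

spacer; bushing; bearing; gear; pin; housing

1. spacer@(1, -1, 0) [-y clear] — {spacer}
2. bushing@(0, -1, 0) [-x clear] — {bushing, spacer}
3. bearing@(-1, -1, 0) [+y clear] — {bearing, bushing, spacer}
4. gear@(0, -1, -1) [-y clear] — {bearing, bushing, gear, spacer}
5. pin@(-1, -2, 0) [-y clear] — {bearing, bushing, gear, pin, spacer}
6. housing@(0, 0, 0) [+x clear] — {bearing, bushing, gear, housing, pin, spacer}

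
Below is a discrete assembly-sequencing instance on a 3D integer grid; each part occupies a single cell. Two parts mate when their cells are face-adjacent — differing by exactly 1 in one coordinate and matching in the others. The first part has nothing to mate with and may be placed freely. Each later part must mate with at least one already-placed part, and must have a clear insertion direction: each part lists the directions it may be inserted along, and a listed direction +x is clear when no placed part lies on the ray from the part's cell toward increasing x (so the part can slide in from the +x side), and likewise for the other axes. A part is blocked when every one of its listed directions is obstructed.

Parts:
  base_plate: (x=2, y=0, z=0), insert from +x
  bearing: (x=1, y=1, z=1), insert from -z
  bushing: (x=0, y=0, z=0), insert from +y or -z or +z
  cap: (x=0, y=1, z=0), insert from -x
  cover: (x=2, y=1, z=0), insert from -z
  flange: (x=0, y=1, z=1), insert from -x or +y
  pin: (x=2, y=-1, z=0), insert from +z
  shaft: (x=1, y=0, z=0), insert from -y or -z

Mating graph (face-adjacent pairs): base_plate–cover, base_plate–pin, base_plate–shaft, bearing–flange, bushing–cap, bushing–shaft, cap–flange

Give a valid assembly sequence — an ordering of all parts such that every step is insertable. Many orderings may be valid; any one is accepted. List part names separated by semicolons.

flange; cap; bushing; shaft; base_plate; pin; cover; bearing

1. flange@(0, 1, 1) [-x clear] — {flange}
2. cap@(0, 1, 0) [-x clear] — {cap, flange}
3. bushing@(0, 0, 0) [-z clear] — {bushing, cap, flange}
4. shaft@(1, 0, 0) [-y clear] — {bushing, cap, flange, shaft}
5. base_plate@(2, 0, 0) [+x clear] — {base_plate, bushing, cap, flange, shaft}
6. pin@(2, -1, 0) [+z clear] — {base_plate, bushing, cap, flange, pin, shaft}
7. cover@(2, 1, 0) [-z clear] — {base_plate, bushing, cap, cover, flange, pin, shaft}
8. bearing@(1, 1, 1) [-z clear] — {base_plate, bearing, bushing, cap, cover, flange, pin, shaft}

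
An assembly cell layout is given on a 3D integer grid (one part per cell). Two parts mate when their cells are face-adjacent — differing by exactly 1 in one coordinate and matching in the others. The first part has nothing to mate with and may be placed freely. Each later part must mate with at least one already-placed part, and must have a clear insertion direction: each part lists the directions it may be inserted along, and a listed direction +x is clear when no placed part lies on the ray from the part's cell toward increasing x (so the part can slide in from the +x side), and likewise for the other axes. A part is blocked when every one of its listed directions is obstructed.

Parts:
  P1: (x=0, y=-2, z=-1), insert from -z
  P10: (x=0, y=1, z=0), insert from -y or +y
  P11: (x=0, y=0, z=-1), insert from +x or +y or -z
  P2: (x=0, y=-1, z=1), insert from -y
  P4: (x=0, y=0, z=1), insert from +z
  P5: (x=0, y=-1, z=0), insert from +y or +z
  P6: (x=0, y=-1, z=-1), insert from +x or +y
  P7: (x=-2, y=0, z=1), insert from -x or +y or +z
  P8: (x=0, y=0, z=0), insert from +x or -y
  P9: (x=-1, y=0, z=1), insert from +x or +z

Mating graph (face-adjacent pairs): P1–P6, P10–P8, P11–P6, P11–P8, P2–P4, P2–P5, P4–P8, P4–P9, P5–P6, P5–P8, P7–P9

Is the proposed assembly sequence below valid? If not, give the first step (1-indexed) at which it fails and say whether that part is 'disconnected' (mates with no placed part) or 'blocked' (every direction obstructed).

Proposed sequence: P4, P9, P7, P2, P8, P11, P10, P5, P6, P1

Invalid at step 8 (blocked)

1. P4@(0, 0, 1) [+z clear] — {P4}
2. P9@(-1, 0, 1) [+z clear] — {P4, P9}
3. P7@(-2, 0, 1) [-x clear] — {P4, P7, P9}
4. P2@(0, -1, 1) [-y clear] — {P2, P4, P7, P9}
5. P8@(0, 0, 0) [+x clear] — {P2, P4, P7, P8, P9}
6. P11@(0, 0, -1) [+x clear] — {P11, P2, P4, P7, P8, P9}
7. P10@(0, 1, 0) [+y clear] — {P10, P11, P2, P4, P7, P8, P9}
8. P5@(0, -1, 0) — +y/+z all obstructed ⇒ blocked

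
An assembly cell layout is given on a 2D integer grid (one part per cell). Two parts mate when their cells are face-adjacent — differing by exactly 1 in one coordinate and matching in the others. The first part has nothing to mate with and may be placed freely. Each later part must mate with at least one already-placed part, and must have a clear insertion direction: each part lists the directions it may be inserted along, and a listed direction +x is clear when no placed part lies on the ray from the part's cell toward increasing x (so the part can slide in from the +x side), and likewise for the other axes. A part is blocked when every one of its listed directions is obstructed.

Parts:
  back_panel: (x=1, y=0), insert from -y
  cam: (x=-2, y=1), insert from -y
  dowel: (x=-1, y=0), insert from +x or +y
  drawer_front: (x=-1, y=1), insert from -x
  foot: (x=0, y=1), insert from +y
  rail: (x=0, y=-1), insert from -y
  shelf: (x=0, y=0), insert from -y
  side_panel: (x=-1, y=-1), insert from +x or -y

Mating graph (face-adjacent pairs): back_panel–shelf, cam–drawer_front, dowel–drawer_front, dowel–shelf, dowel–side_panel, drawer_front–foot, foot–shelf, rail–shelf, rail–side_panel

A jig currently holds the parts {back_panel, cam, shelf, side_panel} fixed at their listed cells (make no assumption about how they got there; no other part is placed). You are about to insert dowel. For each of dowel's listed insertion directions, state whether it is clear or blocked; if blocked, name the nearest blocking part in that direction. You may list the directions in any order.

+x: nearest on ray is shelf@(0, 0) ⇒ blocked
+y: ray from dowel(-1, 0) has no placed part ⇒ clear

+x: blocked by shelf; +y: clear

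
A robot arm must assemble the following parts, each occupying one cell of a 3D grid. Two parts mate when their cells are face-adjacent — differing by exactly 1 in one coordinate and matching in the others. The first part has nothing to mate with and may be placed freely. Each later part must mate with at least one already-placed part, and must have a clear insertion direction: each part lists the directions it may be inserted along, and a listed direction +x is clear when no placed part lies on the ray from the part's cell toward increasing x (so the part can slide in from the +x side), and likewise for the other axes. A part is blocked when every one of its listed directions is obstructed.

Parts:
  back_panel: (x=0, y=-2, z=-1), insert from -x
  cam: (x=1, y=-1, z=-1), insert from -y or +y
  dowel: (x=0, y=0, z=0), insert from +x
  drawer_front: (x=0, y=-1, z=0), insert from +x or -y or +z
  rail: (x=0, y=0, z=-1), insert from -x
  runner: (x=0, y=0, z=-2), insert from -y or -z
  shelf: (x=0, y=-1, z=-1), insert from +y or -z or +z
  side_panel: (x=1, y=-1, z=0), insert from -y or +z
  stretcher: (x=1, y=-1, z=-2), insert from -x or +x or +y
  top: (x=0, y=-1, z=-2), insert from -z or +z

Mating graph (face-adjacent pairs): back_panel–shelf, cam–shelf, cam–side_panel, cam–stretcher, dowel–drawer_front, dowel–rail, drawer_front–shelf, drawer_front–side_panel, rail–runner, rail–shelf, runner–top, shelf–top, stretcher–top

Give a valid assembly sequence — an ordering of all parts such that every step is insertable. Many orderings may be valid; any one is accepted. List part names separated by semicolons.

1. top@(0, -1, -2) [-z clear] — {top}
2. runner@(0, 0, -2) [-z clear] — {runner, top}
3. stretcher@(1, -1, -2) [+x clear] — {runner, stretcher, top}
4. cam@(1, -1, -1) [-y clear] — {cam, runner, stretcher, top}
5. shelf@(0, -1, -1) [+y clear] — {cam, runner, shelf, stretcher, top}
6. drawer_front@(0, -1, 0) [+x clear] — {cam, drawer_front, runner, shelf, stretcher, top}
7. dowel@(0, 0, 0) [+x clear] — {cam, dowel, drawer_front, runner, shelf, stretcher, top}
8. rail@(0, 0, -1) [-x clear] — {cam, dowel, drawer_front, rail, runner, shelf, stretcher, top}
9. side_panel@(1, -1, 0) [-y clear] — {cam, dowel, drawer_front, rail, runner, shelf, side_panel, stretcher, top}
10. back_panel@(0, -2, -1) [-x clear] — {back_panel, cam, dowel, drawer_front, rail, runner, shelf, side_panel, stretcher, top}

top; runner; stretcher; cam; shelf; drawer_front; dowel; rail; side_panel; back_panel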